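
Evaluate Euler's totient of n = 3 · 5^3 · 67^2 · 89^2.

6926620800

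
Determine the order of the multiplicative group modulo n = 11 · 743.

φ(11) = 11 − 1 = 10.
φ(743) = 743 − 1 = 742.
Multiply: 10 · 742 = 7420.

7420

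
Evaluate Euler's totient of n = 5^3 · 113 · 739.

φ(10438375) = 10438375 · (1 − 1/5) · (1 − 1/113) · (1 − 1/739)
       = 10438375 · 330624/417535 = 8265600.

8265600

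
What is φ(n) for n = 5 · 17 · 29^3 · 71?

105495040

φ(147187615) = 147187615 · (1 − 1/5) · (1 − 1/17) · (1 − 1/29) · (1 − 1/71)
       = 147187615 · 125440/175015 = 105495040.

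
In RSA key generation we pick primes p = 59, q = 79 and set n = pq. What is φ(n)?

φ(n) = (p − 1)(q − 1) = (59−1)(79−1) = 58·78 = 4524.

4524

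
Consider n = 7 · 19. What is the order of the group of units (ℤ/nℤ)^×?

108

φ(7) = 7 − 1 = 6.
φ(19) = 19 − 1 = 18.
φ(133) = 6 × 18 = 108.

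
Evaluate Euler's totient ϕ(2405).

2405 = 5 * 13 * 37.
φ(5) = 5 − 1 = 4.
φ(13) = 13 − 1 = 12.
φ(37) = 37 − 1 = 36.
Since φ is multiplicative, φ(2405) = 4 · 12 · 36 = 1728.

1728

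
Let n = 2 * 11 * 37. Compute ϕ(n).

360

φ(2) = 2 − 1 = 1.
φ(11) = 11 − 1 = 10.
φ(37) = 37 − 1 = 36.
Multiply: 1 · 10 · 36 = 360.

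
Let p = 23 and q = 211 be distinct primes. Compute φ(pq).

4620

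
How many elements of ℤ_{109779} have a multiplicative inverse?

First factor: 109779 = 3 * 23 * 37 * 43.
φ(3) = 3 − 1 = 2.
φ(23) = 23 − 1 = 22.
φ(37) = 37 − 1 = 36.
φ(43) = 43 − 1 = 42.
Since φ is multiplicative, φ(109779) = 2 · 22 · 36 · 42 = 66528.

66528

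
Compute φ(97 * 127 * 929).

φ(11444351) = 11444351 · (1 − 1/97) · (1 − 1/127) · (1 − 1/929)
       = 11444351 · 11225088/11444351 = 11225088.

11225088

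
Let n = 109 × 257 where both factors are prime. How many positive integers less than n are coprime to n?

27648

φ(pq) = (p−1)(q−1) = 108 · 256 = 27648.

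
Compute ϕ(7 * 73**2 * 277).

8703936

φ(7) = 7 − 1 = 6.
φ(73^2) = 73^2 − 73^1 = 5329 − 73 = 5256.
φ(277) = 277 − 1 = 276.
Since φ is multiplicative, φ(10332931) = 6 · 5256 · 276 = 8703936.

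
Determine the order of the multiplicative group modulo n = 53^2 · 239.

655928

φ(671351) = 671351 · (1 − 1/53) · (1 − 1/239)
       = 671351 · 12376/12667 = 655928.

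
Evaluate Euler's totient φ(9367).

Factor 9367: 9367 = 17 × 19 × 29.
φ(9367) = 9367 · (1 − 1/17) · (1 − 1/19) · (1 − 1/29)
       = 9367 · 8064/9367 = 8064.

8064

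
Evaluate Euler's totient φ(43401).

25344

Factor 43401: 43401 = 3 · 17 · 23 · 37.
φ(43401) = 43401 · (1 − 1/3) · (1 − 1/17) · (1 − 1/23) · (1 − 1/37)
       = 43401 · 25344/43401 = 25344.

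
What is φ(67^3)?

φ(67^3) = 67^2·(67−1) = 4489·66 = 296274.

296274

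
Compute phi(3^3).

18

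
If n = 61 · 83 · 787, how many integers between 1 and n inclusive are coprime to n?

φ(3984581) = 3984581 · (1 − 1/61) · (1 − 1/83) · (1 − 1/787)
       = 3984581 · 3867120/3984581 = 3867120.

3867120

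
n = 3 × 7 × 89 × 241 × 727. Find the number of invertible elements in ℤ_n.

φ(3) = 3 − 1 = 2.
φ(7) = 7 − 1 = 6.
φ(89) = 89 − 1 = 88.
φ(241) = 241 − 1 = 240.
φ(727) = 727 − 1 = 726.
Since φ is multiplicative, φ(327461883) = 2 · 6 · 88 · 240 · 726 = 183997440.

183997440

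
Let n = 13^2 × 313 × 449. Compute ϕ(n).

21805056

φ(23750753) = 23750753 · (1 − 1/13) · (1 − 1/313) · (1 − 1/449)
       = 23750753 · 1677312/1826981 = 21805056.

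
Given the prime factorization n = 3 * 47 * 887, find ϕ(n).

φ(125067) = 125067 · (1 − 1/3) · (1 − 1/47) · (1 − 1/887)
       = 125067 · 81512/125067 = 81512.

81512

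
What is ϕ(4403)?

3456

Factor 4403: 4403 = 7 * 17 * 37.
φ(4403) = 4403 · (1 − 1/7) · (1 − 1/17) · (1 − 1/37)
       = 4403 · 3456/4403 = 3456.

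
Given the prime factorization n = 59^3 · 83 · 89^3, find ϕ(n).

11540072962528

φ(12017223744833) = 12017223744833 · (1 − 1/59) · (1 − 1/83) · (1 − 1/89)
       = 12017223744833 · 418528/435833 = 11540072962528.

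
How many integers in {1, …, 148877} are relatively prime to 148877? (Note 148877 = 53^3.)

φ(53^3) = 53^3 − 53^2 = 148877 − 2809 = 146068.

146068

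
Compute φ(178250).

First factor: 178250 = 2 · 5**3 · 23 · 31.
φ(2) = 2 − 1 = 1.
φ(5^3) = 5^2·(5−1) = 25·4 = 100.
φ(23) = 23 − 1 = 22.
φ(31) = 31 − 1 = 30.
Since φ is multiplicative, φ(178250) = 1 · 100 · 22 · 30 = 66000.

66000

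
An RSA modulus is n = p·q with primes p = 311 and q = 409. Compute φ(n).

φ(311) = 311 − 1 = 310.
φ(409) = 409 − 1 = 408.
φ(127199) = 310 × 408 = 126480.

126480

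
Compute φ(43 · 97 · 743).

φ(3099053) = 3099053 · (1 − 1/43) · (1 − 1/97) · (1 − 1/743)
       = 3099053 · 2991744/3099053 = 2991744.

2991744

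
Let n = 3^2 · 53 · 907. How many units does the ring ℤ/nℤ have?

282672

φ(3^2) = 3^1·(3−1) = 3·2 = 6.
φ(53) = 53 − 1 = 52.
φ(907) = 907 − 1 = 906.
Since φ is multiplicative, φ(432639) = 6 · 52 · 906 = 282672.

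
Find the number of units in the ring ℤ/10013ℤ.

Factor 10013: 10013 = 17 × 19 × 31.
φ(17) = 17 − 1 = 16.
φ(19) = 19 − 1 = 18.
φ(31) = 31 − 1 = 30.
Since φ is multiplicative, φ(10013) = 16 · 18 · 30 = 8640.

8640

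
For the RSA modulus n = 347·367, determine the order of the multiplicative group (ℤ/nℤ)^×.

126636

φ(127349) = 127349 · (1 − 1/347) · (1 − 1/367)
       = 127349 · 126636/127349 = 126636.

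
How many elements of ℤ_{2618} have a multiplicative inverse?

960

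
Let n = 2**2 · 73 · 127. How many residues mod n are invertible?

18144

φ(2^2) = 2^2 − 2^1 = 4 − 2 = 2.
φ(73) = 73 − 1 = 72.
φ(127) = 127 − 1 = 126.
Multiply: 2 · 72 · 126 = 18144.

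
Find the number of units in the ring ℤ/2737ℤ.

2737 = 7 · 17 · 23.
φ(2737) = 2737 · (1 − 1/7) · (1 − 1/17) · (1 − 1/23)
       = 2737 · 2112/2737 = 2112.

2112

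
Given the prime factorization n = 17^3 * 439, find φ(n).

2025312

φ(2156807) = 2156807 · (1 − 1/17) · (1 − 1/439)
       = 2156807 · 7008/7463 = 2025312.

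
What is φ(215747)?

215747 = 7^3 * 17 * 37.
φ(215747) = 215747 · (1 − 1/7) · (1 − 1/17) · (1 − 1/37)
       = 215747 · 3456/4403 = 169344.

169344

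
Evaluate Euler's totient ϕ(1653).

1008

Prime factorization: 1653 = 3 · 19 · 29.
φ(3) = 3 − 1 = 2.
φ(19) = 19 − 1 = 18.
φ(29) = 29 − 1 = 28.
φ(1653) = 2 × 18 × 28 = 1008.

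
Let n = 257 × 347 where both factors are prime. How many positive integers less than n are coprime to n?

88576

φ(pq) = (p−1)(q−1) = 256 · 346 = 88576.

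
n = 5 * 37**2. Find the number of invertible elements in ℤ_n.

5328

φ(6845) = 6845 · (1 − 1/5) · (1 − 1/37)
       = 6845 · 144/185 = 5328.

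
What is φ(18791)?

First factor: 18791 = 19 · 23 · 43.
φ(18791) = 18791 · (1 − 1/19) · (1 − 1/23) · (1 − 1/43)
       = 18791 · 16632/18791 = 16632.

16632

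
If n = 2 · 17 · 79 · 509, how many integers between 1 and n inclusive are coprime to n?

φ(1367174) = 1367174 · (1 − 1/2) · (1 − 1/17) · (1 − 1/79) · (1 − 1/509)
       = 1367174 · 633984/1367174 = 633984.

633984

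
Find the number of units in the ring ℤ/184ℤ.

Prime factorization: 184 = 2^3 · 23.
φ(2^3) = 2^2·(2−1) = 4·1 = 4.
φ(23) = 23 − 1 = 22.
Since φ is multiplicative, φ(184) = 4 · 22 = 88.

88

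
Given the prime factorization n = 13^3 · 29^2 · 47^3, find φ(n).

φ(191831369171) = 191831369171 · (1 − 1/13) · (1 − 1/29) · (1 − 1/47)
       = 191831369171 · 15456/17719 = 167331431904.

167331431904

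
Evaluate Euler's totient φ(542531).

453600

Factor 542531: 542531 = 11 · 31 · 37 · 43.
φ(11) = 11 − 1 = 10.
φ(31) = 31 − 1 = 30.
φ(37) = 37 − 1 = 36.
φ(43) = 43 − 1 = 42.
Since φ is multiplicative, φ(542531) = 10 · 30 · 36 · 42 = 453600.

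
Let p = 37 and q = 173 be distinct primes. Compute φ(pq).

For distinct primes, φ(pq) = (p−1)(q−1) = 36 × 172 = 6192.

6192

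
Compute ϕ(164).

80

Factor 164: 164 = 2^2 · 41.
φ(164) = 164 · (1 − 1/2) · (1 − 1/41)
       = 164 · 40/82 = 80.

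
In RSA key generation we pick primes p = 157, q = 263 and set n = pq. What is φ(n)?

40872

φ(41291) = 41291 · (1 − 1/157) · (1 − 1/263)
       = 41291 · 40872/41291 = 40872.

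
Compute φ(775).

Factor 775: 775 = 5^2 * 31.
φ(5^2) = 5^2 − 5^1 = 25 − 5 = 20.
φ(31) = 31 − 1 = 30.
Multiply: 20 · 30 = 600.

600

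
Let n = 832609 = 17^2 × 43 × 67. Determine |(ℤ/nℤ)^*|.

753984

φ(832609) = 832609 · (1 − 1/17) · (1 − 1/43) · (1 − 1/67)
       = 832609 · 44352/48977 = 753984.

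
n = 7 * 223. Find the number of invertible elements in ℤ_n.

φ(7) = 7 − 1 = 6.
φ(223) = 223 − 1 = 222.
Multiply: 6 · 222 = 1332.

1332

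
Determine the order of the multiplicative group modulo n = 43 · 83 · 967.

3326904

φ(43) = 43 − 1 = 42.
φ(83) = 83 − 1 = 82.
φ(967) = 967 − 1 = 966.
Since φ is multiplicative, φ(3451223) = 42 · 82 · 966 = 3326904.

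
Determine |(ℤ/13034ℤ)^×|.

5292

Prime factorization: 13034 = 2 · 7**3 · 19.
φ(13034) = 13034 · (1 − 1/2) · (1 − 1/7) · (1 − 1/19)
       = 13034 · 108/266 = 5292.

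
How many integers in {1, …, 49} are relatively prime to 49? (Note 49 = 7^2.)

42

φ(49) = 49 · (1 − 1/7)
       = 49 · 6/7 = 42.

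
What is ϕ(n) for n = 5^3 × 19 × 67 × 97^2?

1106265600

φ(5^3) = 5^2·(5−1) = 25·4 = 100.
φ(19) = 19 − 1 = 18.
φ(67) = 67 − 1 = 66.
φ(97^2) = 97^2 − 97^1 = 9409 − 97 = 9312.
Since φ is multiplicative, φ(1497207125) = 100 · 18 · 66 · 9312 = 1106265600.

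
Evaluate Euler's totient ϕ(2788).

2788 = 2**2 * 17 * 41.
φ(2788) = 2788 · (1 − 1/2) · (1 − 1/17) · (1 − 1/41)
       = 2788 · 640/1394 = 1280.

1280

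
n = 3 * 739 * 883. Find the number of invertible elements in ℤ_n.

1301832

φ(3) = 3 − 1 = 2.
φ(739) = 739 − 1 = 738.
φ(883) = 883 − 1 = 882.
Since φ is multiplicative, φ(1957611) = 2 · 738 · 882 = 1301832.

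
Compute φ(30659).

27720

Prime factorization: 30659 = 23 · 31 · 43.
φ(30659) = 30659 · (1 − 1/23) · (1 − 1/31) · (1 − 1/43)
       = 30659 · 27720/30659 = 27720.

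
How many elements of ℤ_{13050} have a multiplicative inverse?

3360

Factor 13050: 13050 = 2 · 3^2 · 5^2 · 29.
φ(2) = 2 − 1 = 1.
φ(3^2) = 3^1·(3−1) = 3·2 = 6.
φ(5^2) = 5^2 − 5^1 = 25 − 5 = 20.
φ(29) = 29 − 1 = 28.
Multiply: 1 · 6 · 20 · 28 = 3360.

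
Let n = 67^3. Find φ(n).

φ(300763) = 300763 · (1 − 1/67)
       = 300763 · 66/67 = 296274.

296274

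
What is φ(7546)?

Prime factorization: 7546 = 2 * 7^3 * 11.
φ(7546) = 7546 · (1 − 1/2) · (1 − 1/7) · (1 − 1/11)
       = 7546 · 60/154 = 2940.

2940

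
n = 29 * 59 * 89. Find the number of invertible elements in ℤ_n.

φ(29) = 29 − 1 = 28.
φ(59) = 59 − 1 = 58.
φ(89) = 89 − 1 = 88.
Multiply: 28 · 58 · 88 = 142912.

142912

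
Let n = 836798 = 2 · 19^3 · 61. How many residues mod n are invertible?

389880

φ(836798) = 836798 · (1 − 1/2) · (1 − 1/19) · (1 − 1/61)
       = 836798 · 1080/2318 = 389880.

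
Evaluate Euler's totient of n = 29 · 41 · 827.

φ(983303) = 983303 · (1 − 1/29) · (1 − 1/41) · (1 − 1/827)
       = 983303 · 925120/983303 = 925120.

925120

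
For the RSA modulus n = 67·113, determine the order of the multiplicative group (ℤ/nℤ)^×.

7392

For distinct primes, φ(pq) = (p−1)(q−1) = 66 × 112 = 7392.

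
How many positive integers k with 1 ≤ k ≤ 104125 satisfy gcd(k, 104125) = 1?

67200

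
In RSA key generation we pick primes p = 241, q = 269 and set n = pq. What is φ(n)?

For distinct primes, φ(pq) = (p−1)(q−1) = 240 × 268 = 64320.

64320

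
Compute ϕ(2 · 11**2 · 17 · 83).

144320

φ(2) = 2 − 1 = 1.
φ(11^2) = 11^1·(11−1) = 11·10 = 110.
φ(17) = 17 − 1 = 16.
φ(83) = 83 − 1 = 82.
Since φ is multiplicative, φ(341462) = 1 · 110 · 16 · 82 = 144320.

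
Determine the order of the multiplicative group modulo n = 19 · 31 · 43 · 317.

7166880

φ(19) = 19 − 1 = 18.
φ(31) = 31 − 1 = 30.
φ(43) = 43 − 1 = 42.
φ(317) = 317 − 1 = 316.
Multiply: 18 · 30 · 42 · 316 = 7166880.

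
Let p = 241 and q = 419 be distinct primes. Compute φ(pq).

100320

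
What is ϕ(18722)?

Factor 18722: 18722 = 2 × 11 × 23 × 37.
φ(2) = 2 − 1 = 1.
φ(11) = 11 − 1 = 10.
φ(23) = 23 − 1 = 22.
φ(37) = 37 − 1 = 36.
φ(18722) = 1 × 10 × 22 × 36 = 7920.

7920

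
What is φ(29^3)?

φ(29^3) = 29^2·(29−1) = 841·28 = 23548.

23548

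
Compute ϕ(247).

216

First factor: 247 = 13 · 19.
φ(247) = 247 · (1 − 1/13) · (1 − 1/19)
       = 247 · 216/247 = 216.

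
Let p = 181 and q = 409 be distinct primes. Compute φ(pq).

φ(n) = (p − 1)(q − 1) = (181−1)(409−1) = 180·408 = 73440.

73440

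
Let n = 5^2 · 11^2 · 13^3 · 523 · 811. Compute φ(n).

1886453712000

φ(2818889026525) = 2818889026525 · (1 − 1/5) · (1 − 1/11) · (1 − 1/13) · (1 − 1/523) · (1 − 1/811)
       = 2818889026525 · 202953600/303269395 = 1886453712000.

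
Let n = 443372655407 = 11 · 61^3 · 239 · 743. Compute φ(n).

φ(11) = 11 − 1 = 10.
φ(61^3) = 61^2·(61−1) = 3721·60 = 223260.
φ(239) = 239 − 1 = 238.
φ(743) = 743 − 1 = 742.
φ(443372655407) = 10 × 223260 × 238 × 742 = 394268229600.

394268229600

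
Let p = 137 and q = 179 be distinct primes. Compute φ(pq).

24208

φ(24523) = 24523 · (1 − 1/137) · (1 − 1/179)
       = 24523 · 24208/24523 = 24208.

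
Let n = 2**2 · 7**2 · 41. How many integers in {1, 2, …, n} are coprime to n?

3360

φ(8036) = 8036 · (1 − 1/2) · (1 − 1/7) · (1 − 1/41)
       = 8036 · 240/574 = 3360.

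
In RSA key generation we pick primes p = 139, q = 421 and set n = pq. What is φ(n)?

57960

For distinct primes, φ(pq) = (p−1)(q−1) = 138 × 420 = 57960.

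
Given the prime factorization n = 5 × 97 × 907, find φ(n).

347904

φ(439895) = 439895 · (1 − 1/5) · (1 − 1/97) · (1 − 1/907)
       = 439895 · 347904/439895 = 347904.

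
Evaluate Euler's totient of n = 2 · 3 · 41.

80

φ(2) = 2 − 1 = 1.
φ(3) = 3 − 1 = 2.
φ(41) = 41 − 1 = 40.
Since φ is multiplicative, φ(246) = 1 · 2 · 40 = 80.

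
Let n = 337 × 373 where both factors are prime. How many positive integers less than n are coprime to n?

124992

φ(337) = 337 − 1 = 336.
φ(373) = 373 − 1 = 372.
φ(125701) = 336 × 372 = 124992.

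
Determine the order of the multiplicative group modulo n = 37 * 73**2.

φ(197173) = 197173 · (1 − 1/37) · (1 − 1/73)
       = 197173 · 2592/2701 = 189216.

189216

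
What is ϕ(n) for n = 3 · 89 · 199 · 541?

φ(28744953) = 28744953 · (1 − 1/3) · (1 − 1/89) · (1 − 1/199) · (1 − 1/541)
       = 28744953 · 18817920/28744953 = 18817920.

18817920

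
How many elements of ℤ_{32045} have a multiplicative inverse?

21504

Factor 32045: 32045 = 5 * 13 * 17 * 29.
φ(5) = 5 − 1 = 4.
φ(13) = 13 − 1 = 12.
φ(17) = 17 − 1 = 16.
φ(29) = 29 − 1 = 28.
φ(32045) = 4 × 12 × 16 × 28 = 21504.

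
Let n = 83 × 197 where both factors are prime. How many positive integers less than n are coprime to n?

φ(83) = 83 − 1 = 82.
φ(197) = 197 − 1 = 196.
φ(16351) = 82 × 196 = 16072.

16072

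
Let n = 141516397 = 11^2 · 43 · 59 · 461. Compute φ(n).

123261600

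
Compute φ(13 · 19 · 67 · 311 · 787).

3473616960

φ(4050483593) = 4050483593 · (1 − 1/13) · (1 − 1/19) · (1 − 1/67) · (1 − 1/311) · (1 − 1/787)
       = 4050483593 · 3473616960/4050483593 = 3473616960.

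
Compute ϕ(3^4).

54

φ(3^4) = 3^4 − 3^3 = 81 − 27 = 54.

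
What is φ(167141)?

Prime factorization: 167141 = 13^2 · 23 · 43.
φ(13^2) = 13^1·(13−1) = 13·12 = 156.
φ(23) = 23 − 1 = 22.
φ(43) = 43 − 1 = 42.
Since φ is multiplicative, φ(167141) = 156 · 22 · 42 = 144144.

144144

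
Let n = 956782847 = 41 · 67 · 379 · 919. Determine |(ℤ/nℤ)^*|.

φ(956782847) = 956782847 · (1 − 1/41) · (1 − 1/67) · (1 − 1/379) · (1 − 1/919)
       = 956782847 · 916090560/956782847 = 916090560.

916090560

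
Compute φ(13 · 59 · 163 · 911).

102604320

φ(13) = 13 − 1 = 12.
φ(59) = 59 − 1 = 58.
φ(163) = 163 − 1 = 162.
φ(911) = 911 − 1 = 910.
Multiply: 12 · 58 · 162 · 910 = 102604320.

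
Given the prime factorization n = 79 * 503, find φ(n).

φ(79) = 79 − 1 = 78.
φ(503) = 503 − 1 = 502.
φ(39737) = 78 × 502 = 39156.

39156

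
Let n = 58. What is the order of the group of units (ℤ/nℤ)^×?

58 = 2 * 29.
φ(58) = 58 · (1 − 1/2) · (1 − 1/29)
       = 58 · 28/58 = 28.

28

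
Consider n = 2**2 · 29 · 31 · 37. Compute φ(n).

φ(2^2) = 2^2 − 2^1 = 4 − 2 = 2.
φ(29) = 29 − 1 = 28.
φ(31) = 31 − 1 = 30.
φ(37) = 37 − 1 = 36.
Multiply: 2 · 28 · 30 · 36 = 60480.

60480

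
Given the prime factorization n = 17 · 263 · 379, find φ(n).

φ(1694509) = 1694509 · (1 − 1/17) · (1 − 1/263) · (1 − 1/379)
       = 1694509 · 1584576/1694509 = 1584576.

1584576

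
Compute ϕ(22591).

22591 = 19 × 29 × 41.
φ(22591) = 22591 · (1 − 1/19) · (1 − 1/29) · (1 − 1/41)
       = 22591 · 20160/22591 = 20160.

20160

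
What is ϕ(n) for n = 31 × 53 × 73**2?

8199360

φ(8755547) = 8755547 · (1 − 1/31) · (1 − 1/53) · (1 − 1/73)
       = 8755547 · 112320/119939 = 8199360.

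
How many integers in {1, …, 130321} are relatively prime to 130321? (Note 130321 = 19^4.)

φ(19^4) = 19^4 − 19^3 = 130321 − 6859 = 123462.

123462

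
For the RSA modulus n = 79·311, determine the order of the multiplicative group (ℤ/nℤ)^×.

24180

For distinct primes, φ(pq) = (p−1)(q−1) = 78 × 310 = 24180.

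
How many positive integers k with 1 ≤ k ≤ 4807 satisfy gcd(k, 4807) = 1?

3960

Factor 4807: 4807 = 11 · 19 · 23.
φ(4807) = 4807 · (1 − 1/11) · (1 − 1/19) · (1 − 1/23)
       = 4807 · 3960/4807 = 3960.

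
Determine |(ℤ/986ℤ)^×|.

First factor: 986 = 2 * 17 * 29.
φ(2) = 2 − 1 = 1.
φ(17) = 17 − 1 = 16.
φ(29) = 29 − 1 = 28.
φ(986) = 1 × 16 × 28 = 448.

448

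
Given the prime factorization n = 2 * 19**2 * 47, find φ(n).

15732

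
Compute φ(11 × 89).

880

φ(979) = 979 · (1 − 1/11) · (1 − 1/89)
       = 979 · 880/979 = 880.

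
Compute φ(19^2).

342

φ(361) = 361 · (1 − 1/19)
       = 361 · 18/19 = 342.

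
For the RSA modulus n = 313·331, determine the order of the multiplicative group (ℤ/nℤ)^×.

102960

φ(n) = (p − 1)(q − 1) = (313−1)(331−1) = 312·330 = 102960.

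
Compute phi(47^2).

φ(47^2) = 47^1·(47−1) = 47·46 = 2162.

2162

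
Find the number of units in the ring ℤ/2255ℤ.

1600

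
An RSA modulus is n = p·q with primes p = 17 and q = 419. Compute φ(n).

φ(17) = 17 − 1 = 16.
φ(419) = 419 − 1 = 418.
Multiply: 16 · 418 = 6688.

6688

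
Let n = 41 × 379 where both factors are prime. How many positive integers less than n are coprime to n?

15120

φ(pq) = (p−1)(q−1) = 40 · 378 = 15120.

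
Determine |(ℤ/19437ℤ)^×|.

10800

First factor: 19437 = 3 * 11 * 19 * 31.
φ(19437) = 19437 · (1 − 1/3) · (1 − 1/11) · (1 − 1/19) · (1 − 1/31)
       = 19437 · 10800/19437 = 10800.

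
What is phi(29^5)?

19803868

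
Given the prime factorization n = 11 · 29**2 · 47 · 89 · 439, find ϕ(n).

φ(16987953587) = 16987953587 · (1 − 1/11) · (1 − 1/29) · (1 − 1/47) · (1 − 1/89) · (1 − 1/439)
       = 16987953587 · 496446720/585791503 = 14396954880.

14396954880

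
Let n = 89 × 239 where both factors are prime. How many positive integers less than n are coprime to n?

20944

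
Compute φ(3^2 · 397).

φ(3573) = 3573 · (1 − 1/3) · (1 − 1/397)
       = 3573 · 792/1191 = 2376.

2376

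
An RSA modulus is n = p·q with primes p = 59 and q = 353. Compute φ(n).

φ(20827) = 20827 · (1 − 1/59) · (1 − 1/353)
       = 20827 · 20416/20827 = 20416.

20416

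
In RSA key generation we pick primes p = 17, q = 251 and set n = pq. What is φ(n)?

4000

φ(17) = 17 − 1 = 16.
φ(251) = 251 − 1 = 250.
Since φ is multiplicative, φ(4267) = 16 · 250 = 4000.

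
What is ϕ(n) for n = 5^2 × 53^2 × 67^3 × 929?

φ(5^2) = 5^2 − 5^1 = 25 − 5 = 20.
φ(53^2) = 53^2 − 53^1 = 2809 − 53 = 2756.
φ(67^3) = 67^2·(67−1) = 4489·66 = 296274.
φ(929) = 929 − 1 = 928.
Since φ is multiplicative, φ(19621484876075) = 20 · 2756 · 296274 · 928 = 15154818032640.

15154818032640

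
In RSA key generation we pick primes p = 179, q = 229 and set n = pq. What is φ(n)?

40584

φ(pq) = (p−1)(q−1) = 178 · 228 = 40584.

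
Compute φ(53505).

26880

Factor 53505: 53505 = 3**2 · 5 · 29 · 41.
φ(53505) = 53505 · (1 − 1/3) · (1 − 1/5) · (1 − 1/29) · (1 − 1/41)
       = 53505 · 8960/17835 = 26880.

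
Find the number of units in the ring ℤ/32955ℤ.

16224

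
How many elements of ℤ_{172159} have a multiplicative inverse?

138240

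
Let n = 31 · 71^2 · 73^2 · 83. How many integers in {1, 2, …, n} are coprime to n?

φ(31) = 31 − 1 = 30.
φ(71^2) = 71^1·(71−1) = 71·70 = 4970.
φ(73^2) = 73^1·(73−1) = 73·72 = 5256.
φ(83) = 83 − 1 = 82.
φ(69119757197) = 30 × 4970 × 5256 × 82 = 64260907200.

64260907200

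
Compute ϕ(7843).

First factor: 7843 = 11 * 23 * 31.
φ(7843) = 7843 · (1 − 1/11) · (1 − 1/23) · (1 − 1/31)
       = 7843 · 6600/7843 = 6600.

6600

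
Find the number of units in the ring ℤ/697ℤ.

640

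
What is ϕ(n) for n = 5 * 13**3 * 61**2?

29689920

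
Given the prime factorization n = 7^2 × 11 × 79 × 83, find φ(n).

φ(3534223) = 3534223 · (1 − 1/7) · (1 − 1/11) · (1 − 1/79) · (1 − 1/83)
       = 3534223 · 383760/504889 = 2686320.

2686320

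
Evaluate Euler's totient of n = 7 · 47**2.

φ(15463) = 15463 · (1 − 1/7) · (1 − 1/47)
       = 15463 · 276/329 = 12972.

12972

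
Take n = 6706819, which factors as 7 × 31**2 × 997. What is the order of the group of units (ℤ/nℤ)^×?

φ(6706819) = 6706819 · (1 − 1/7) · (1 − 1/31) · (1 − 1/997)
       = 6706819 · 179280/216349 = 5557680.

5557680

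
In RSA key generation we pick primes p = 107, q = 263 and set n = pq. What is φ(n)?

φ(28141) = 28141 · (1 − 1/107) · (1 − 1/263)
       = 28141 · 27772/28141 = 27772.

27772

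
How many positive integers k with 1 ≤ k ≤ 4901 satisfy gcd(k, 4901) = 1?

4368

Prime factorization: 4901 = 13**2 × 29.
φ(13^2) = 13^2 − 13^1 = 169 − 13 = 156.
φ(29) = 29 − 1 = 28.
φ(4901) = 156 × 28 = 4368.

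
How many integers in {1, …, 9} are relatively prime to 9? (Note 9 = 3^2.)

φ(9) = 9 · (1 − 1/3)
       = 9 · 2/3 = 6.

6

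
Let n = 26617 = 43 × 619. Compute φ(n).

φ(43) = 43 − 1 = 42.
φ(619) = 619 − 1 = 618.
Since φ is multiplicative, φ(26617) = 42 · 618 = 25956.

25956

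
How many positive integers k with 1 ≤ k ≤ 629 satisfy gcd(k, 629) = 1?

576

Prime factorization: 629 = 17 * 37.
φ(629) = 629 · (1 − 1/17) · (1 − 1/37)
       = 629 · 576/629 = 576.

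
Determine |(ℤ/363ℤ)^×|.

363 = 3 · 11^2.
φ(3) = 3 − 1 = 2.
φ(11^2) = 11^1·(11−1) = 11·10 = 110.
Multiply: 2 · 110 = 220.

220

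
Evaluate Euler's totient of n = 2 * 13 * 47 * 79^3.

268712496

φ(602493658) = 602493658 · (1 − 1/2) · (1 − 1/13) · (1 − 1/47) · (1 − 1/79)
       = 602493658 · 43056/96538 = 268712496.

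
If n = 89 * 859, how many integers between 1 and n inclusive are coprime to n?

φ(89) = 89 − 1 = 88.
φ(859) = 859 − 1 = 858.
φ(76451) = 88 × 858 = 75504.

75504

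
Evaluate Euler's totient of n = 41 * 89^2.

313280

φ(324761) = 324761 · (1 − 1/41) · (1 − 1/89)
       = 324761 · 3520/3649 = 313280.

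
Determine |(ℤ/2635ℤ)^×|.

1920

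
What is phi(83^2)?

6806

φ(6889) = 6889 · (1 − 1/83)
       = 6889 · 82/83 = 6806.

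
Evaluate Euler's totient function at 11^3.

φ(1331) = 1331 · (1 − 1/11)
       = 1331 · 10/11 = 1210.

1210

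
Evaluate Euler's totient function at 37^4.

φ(37^4) = 37^3·(37−1) = 50653·36 = 1823508.

1823508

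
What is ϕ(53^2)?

2756

φ(53^2) = 53^2 − 53^1 = 2809 − 53 = 2756.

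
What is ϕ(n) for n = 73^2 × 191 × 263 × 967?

252747794880

φ(73^2) = 73^2 − 73^1 = 5329 − 73 = 5256.
φ(191) = 191 − 1 = 190.
φ(263) = 263 − 1 = 262.
φ(967) = 967 − 1 = 966.
Since φ is multiplicative, φ(258857832319) = 5256 · 190 · 262 · 966 = 252747794880.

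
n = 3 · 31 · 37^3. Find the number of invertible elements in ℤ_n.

φ(3) = 3 − 1 = 2.
φ(31) = 31 − 1 = 30.
φ(37^3) = 37^3 − 37^2 = 50653 − 1369 = 49284.
Since φ is multiplicative, φ(4710729) = 2 · 30 · 49284 = 2957040.

2957040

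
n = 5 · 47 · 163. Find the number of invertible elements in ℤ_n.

29808

φ(38305) = 38305 · (1 − 1/5) · (1 − 1/47) · (1 − 1/163)
       = 38305 · 29808/38305 = 29808.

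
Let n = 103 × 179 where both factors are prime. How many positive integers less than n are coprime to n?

φ(18437) = 18437 · (1 − 1/103) · (1 − 1/179)
       = 18437 · 18156/18437 = 18156.

18156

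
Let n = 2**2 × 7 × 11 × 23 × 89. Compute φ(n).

232320

φ(630476) = 630476 · (1 − 1/2) · (1 − 1/7) · (1 − 1/11) · (1 − 1/23) · (1 − 1/89)
       = 630476 · 116160/315238 = 232320.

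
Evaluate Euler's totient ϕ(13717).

First factor: 13717 = 11 * 29 * 43.
φ(13717) = 13717 · (1 − 1/11) · (1 − 1/29) · (1 − 1/43)
       = 13717 · 11760/13717 = 11760.

11760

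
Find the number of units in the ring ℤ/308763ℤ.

157248

Prime factorization: 308763 = 3^2 · 7 · 13^2 · 29.
φ(308763) = 308763 · (1 − 1/3) · (1 − 1/7) · (1 − 1/13) · (1 − 1/29)
       = 308763 · 4032/7917 = 157248.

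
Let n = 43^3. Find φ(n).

77658

φ(79507) = 79507 · (1 − 1/43)
       = 79507 · 42/43 = 77658.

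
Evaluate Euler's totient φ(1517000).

Prime factorization: 1517000 = 2^3 · 5^3 · 37 · 41.
φ(2^3) = 2^2·(2−1) = 4·1 = 4.
φ(5^3) = 5^3 − 5^2 = 125 − 25 = 100.
φ(37) = 37 − 1 = 36.
φ(41) = 41 − 1 = 40.
φ(1517000) = 4 × 100 × 36 × 40 = 576000.

576000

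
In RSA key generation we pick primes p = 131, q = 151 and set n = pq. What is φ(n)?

For distinct primes, φ(pq) = (p−1)(q−1) = 130 × 150 = 19500.

19500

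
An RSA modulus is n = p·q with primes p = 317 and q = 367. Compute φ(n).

φ(n) = (p − 1)(q − 1) = (317−1)(367−1) = 316·366 = 115656.

115656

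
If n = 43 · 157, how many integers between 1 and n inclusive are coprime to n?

φ(6751) = 6751 · (1 − 1/43) · (1 − 1/157)
       = 6751 · 6552/6751 = 6552.

6552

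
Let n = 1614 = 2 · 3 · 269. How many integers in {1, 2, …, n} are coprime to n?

φ(1614) = 1614 · (1 − 1/2) · (1 − 1/3) · (1 − 1/269)
       = 1614 · 536/1614 = 536.

536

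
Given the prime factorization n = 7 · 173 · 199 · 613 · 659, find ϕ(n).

82285289856

φ(7) = 7 − 1 = 6.
φ(173) = 173 − 1 = 172.
φ(199) = 199 − 1 = 198.
φ(613) = 613 − 1 = 612.
φ(659) = 659 − 1 = 658.
φ(97351603363) = 6 × 172 × 198 × 612 × 658 = 82285289856.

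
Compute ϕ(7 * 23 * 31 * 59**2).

13551120

φ(7) = 7 − 1 = 6.
φ(23) = 23 − 1 = 22.
φ(31) = 31 − 1 = 30.
φ(59^2) = 59^2 − 59^1 = 3481 − 59 = 3422.
φ(17373671) = 6 × 22 × 30 × 3422 = 13551120.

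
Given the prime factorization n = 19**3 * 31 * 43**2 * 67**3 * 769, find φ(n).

φ(19^3) = 19^3 − 19^2 = 6859 − 361 = 6498.
φ(31) = 31 − 1 = 30.
φ(43^2) = 43^2 − 43^1 = 1849 − 43 = 1806.
φ(67^3) = 67^3 − 67^2 = 300763 − 4489 = 296274.
φ(769) = 769 − 1 = 768.
Since φ is multiplicative, φ(90930620726818687) = 6498 · 30 · 1806 · 296274 · 768 = 80107553532948480.

80107553532948480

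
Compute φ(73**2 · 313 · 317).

518199552

φ(528748709) = 528748709 · (1 − 1/73) · (1 − 1/313) · (1 − 1/317)
       = 528748709 · 7098624/7243133 = 518199552.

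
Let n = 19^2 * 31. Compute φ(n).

10260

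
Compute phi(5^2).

20

φ(25) = 25 · (1 − 1/5)
       = 25 · 4/5 = 20.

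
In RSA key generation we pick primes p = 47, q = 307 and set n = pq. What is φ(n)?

φ(pq) = (p−1)(q−1) = 46 · 306 = 14076.

14076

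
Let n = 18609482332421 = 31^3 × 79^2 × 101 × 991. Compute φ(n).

φ(31^3) = 31^3 − 31^2 = 29791 − 961 = 28830.
φ(79^2) = 79^1·(79−1) = 79·78 = 6162.
φ(101) = 101 − 1 = 100.
φ(991) = 991 − 1 = 990.
φ(18609482332421) = 28830 × 6162 × 100 × 990 = 17587395540000.

17587395540000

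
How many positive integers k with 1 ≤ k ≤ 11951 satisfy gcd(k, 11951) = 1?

First factor: 11951 = 17 · 19 · 37.
φ(17) = 17 − 1 = 16.
φ(19) = 19 − 1 = 18.
φ(37) = 37 − 1 = 36.
Multiply: 16 · 18 · 36 = 10368.

10368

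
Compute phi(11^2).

110

φ(121) = 121 · (1 − 1/11)
       = 121 · 10/11 = 110.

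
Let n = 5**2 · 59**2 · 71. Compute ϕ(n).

4790800

φ(6178775) = 6178775 · (1 − 1/5) · (1 − 1/59) · (1 − 1/71)
       = 6178775 · 16240/20945 = 4790800.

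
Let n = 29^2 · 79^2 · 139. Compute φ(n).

690489072

φ(29^2) = 29^1·(29−1) = 29·28 = 812.
φ(79^2) = 79^1·(79−1) = 79·78 = 6162.
φ(139) = 139 − 1 = 138.
Multiply: 812 · 6162 · 138 = 690489072.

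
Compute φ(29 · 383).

10696

φ(29) = 29 − 1 = 28.
φ(383) = 383 − 1 = 382.
Since φ is multiplicative, φ(11107) = 28 · 382 = 10696.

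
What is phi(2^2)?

φ(4) = 4 · (1 − 1/2)
       = 4 · 1/2 = 2.

2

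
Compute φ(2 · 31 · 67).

φ(2) = 2 − 1 = 1.
φ(31) = 31 − 1 = 30.
φ(67) = 67 − 1 = 66.
φ(4154) = 1 × 30 × 66 = 1980.

1980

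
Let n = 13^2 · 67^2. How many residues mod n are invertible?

689832

φ(13^2) = 13^2 − 13^1 = 169 − 13 = 156.
φ(67^2) = 67^1·(67−1) = 67·66 = 4422.
φ(758641) = 156 × 4422 = 689832.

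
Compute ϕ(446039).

369600

First factor: 446039 = 11 · 23 · 41 · 43.
φ(11) = 11 − 1 = 10.
φ(23) = 23 − 1 = 22.
φ(41) = 41 − 1 = 40.
φ(43) = 43 − 1 = 42.
Multiply: 10 · 22 · 40 · 42 = 369600.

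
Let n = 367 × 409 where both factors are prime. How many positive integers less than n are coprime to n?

149328

φ(150103) = 150103 · (1 − 1/367) · (1 − 1/409)
       = 150103 · 149328/150103 = 149328.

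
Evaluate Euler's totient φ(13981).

Prime factorization: 13981 = 11 × 31 × 41.
φ(13981) = 13981 · (1 − 1/11) · (1 − 1/31) · (1 − 1/41)
       = 13981 · 12000/13981 = 12000.

12000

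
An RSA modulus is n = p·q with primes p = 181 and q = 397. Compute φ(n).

φ(71857) = 71857 · (1 − 1/181) · (1 − 1/397)
       = 71857 · 71280/71857 = 71280.

71280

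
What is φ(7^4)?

2058

φ(7^4) = 7^4 − 7^3 = 2401 − 343 = 2058.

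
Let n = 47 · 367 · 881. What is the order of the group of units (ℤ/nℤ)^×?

φ(47) = 47 − 1 = 46.
φ(367) = 367 − 1 = 366.
φ(881) = 881 − 1 = 880.
Multiply: 46 · 366 · 880 = 14815680.

14815680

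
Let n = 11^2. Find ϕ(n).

110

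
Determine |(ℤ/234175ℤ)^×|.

161280

Prime factorization: 234175 = 5^2 · 17 · 19 · 29.
φ(234175) = 234175 · (1 − 1/5) · (1 − 1/17) · (1 − 1/19) · (1 − 1/29)
       = 234175 · 32256/46835 = 161280.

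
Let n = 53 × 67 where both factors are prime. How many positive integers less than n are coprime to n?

3432

φ(n) = (p − 1)(q − 1) = (53−1)(67−1) = 52·66 = 3432.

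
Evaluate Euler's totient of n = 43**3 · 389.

φ(43^3) = 43^2·(43−1) = 1849·42 = 77658.
φ(389) = 389 − 1 = 388.
Since φ is multiplicative, φ(30928223) = 77658 · 388 = 30131304.

30131304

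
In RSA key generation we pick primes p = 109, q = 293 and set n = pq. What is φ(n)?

31536

For distinct primes, φ(pq) = (p−1)(q−1) = 108 × 292 = 31536.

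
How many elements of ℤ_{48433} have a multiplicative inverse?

34560

Factor 48433: 48433 = 7 · 11 · 17 · 37.
φ(48433) = 48433 · (1 − 1/7) · (1 − 1/11) · (1 − 1/17) · (1 − 1/37)
       = 48433 · 34560/48433 = 34560.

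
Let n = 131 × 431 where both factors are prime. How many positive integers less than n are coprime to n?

φ(56461) = 56461 · (1 − 1/131) · (1 − 1/431)
       = 56461 · 55900/56461 = 55900.

55900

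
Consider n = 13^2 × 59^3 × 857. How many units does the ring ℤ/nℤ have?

26960651328

φ(29745656707) = 29745656707 · (1 − 1/13) · (1 − 1/59) · (1 − 1/857)
       = 29745656707 · 595776/657319 = 26960651328.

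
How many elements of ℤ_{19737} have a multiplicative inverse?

12096

First factor: 19737 = 3^3 · 17 · 43.
φ(19737) = 19737 · (1 − 1/3) · (1 − 1/17) · (1 − 1/43)
       = 19737 · 1344/2193 = 12096.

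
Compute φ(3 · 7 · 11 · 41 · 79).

φ(3) = 3 − 1 = 2.
φ(7) = 7 − 1 = 6.
φ(11) = 11 − 1 = 10.
φ(41) = 41 − 1 = 40.
φ(79) = 79 − 1 = 78.
Multiply: 2 · 6 · 10 · 40 · 78 = 374400.

374400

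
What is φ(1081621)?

950400

Factor 1081621: 1081621 = 23 · 31 · 37 · 41.
φ(23) = 23 − 1 = 22.
φ(31) = 31 − 1 = 30.
φ(37) = 37 − 1 = 36.
φ(41) = 41 − 1 = 40.
Multiply: 22 · 30 · 36 · 40 = 950400.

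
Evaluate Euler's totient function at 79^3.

φ(79^3) = 79^2·(79−1) = 6241·78 = 486798.

486798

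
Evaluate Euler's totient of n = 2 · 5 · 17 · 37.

φ(6290) = 6290 · (1 − 1/2) · (1 − 1/5) · (1 − 1/17) · (1 − 1/37)
       = 6290 · 2304/6290 = 2304.

2304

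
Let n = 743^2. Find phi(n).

φ(552049) = 552049 · (1 − 1/743)
       = 552049 · 742/743 = 551306.

551306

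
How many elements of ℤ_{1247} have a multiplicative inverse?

First factor: 1247 = 29 × 43.
φ(1247) = 1247 · (1 − 1/29) · (1 − 1/43)
       = 1247 · 1176/1247 = 1176.

1176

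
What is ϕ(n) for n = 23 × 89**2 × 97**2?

φ(1714159847) = 1714159847 · (1 − 1/23) · (1 − 1/89) · (1 − 1/97)
       = 1714159847 · 185856/198559 = 1604494848.

1604494848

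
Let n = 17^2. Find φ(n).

272

φ(289) = 289 · (1 − 1/17)
       = 289 · 16/17 = 272.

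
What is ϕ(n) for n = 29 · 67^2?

123816

φ(29) = 29 − 1 = 28.
φ(67^2) = 67^1·(67−1) = 67·66 = 4422.
φ(130181) = 28 × 4422 = 123816.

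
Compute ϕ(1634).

Prime factorization: 1634 = 2 × 19 × 43.
φ(1634) = 1634 · (1 − 1/2) · (1 − 1/19) · (1 − 1/43)
       = 1634 · 756/1634 = 756.

756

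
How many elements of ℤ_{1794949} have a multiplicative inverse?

1533168

Factor 1794949: 1794949 = 13^3 * 19 * 43.
φ(13^3) = 13^3 − 13^2 = 2197 − 169 = 2028.
φ(19) = 19 − 1 = 18.
φ(43) = 43 − 1 = 42.
Multiply: 2028 · 18 · 42 = 1533168.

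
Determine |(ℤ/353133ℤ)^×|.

First factor: 353133 = 3^3 · 11 · 29 · 41.
φ(353133) = 353133 · (1 − 1/3) · (1 − 1/11) · (1 − 1/29) · (1 − 1/41)
       = 353133 · 22400/39237 = 201600.

201600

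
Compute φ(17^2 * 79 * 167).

3521856

φ(17^2) = 17^2 − 17^1 = 289 − 17 = 272.
φ(79) = 79 − 1 = 78.
φ(167) = 167 − 1 = 166.
Multiply: 272 · 78 · 166 = 3521856.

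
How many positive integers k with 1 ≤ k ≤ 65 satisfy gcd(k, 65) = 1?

48

65 = 5 · 13.
φ(65) = 65 · (1 − 1/5) · (1 − 1/13)
       = 65 · 48/65 = 48.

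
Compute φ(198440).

70400

First factor: 198440 = 2**3 × 5 × 11**2 × 41.
φ(2^3) = 2^2·(2−1) = 4·1 = 4.
φ(5) = 5 − 1 = 4.
φ(11^2) = 11^1·(11−1) = 11·10 = 110.
φ(41) = 41 − 1 = 40.
Multiply: 4 · 4 · 110 · 40 = 70400.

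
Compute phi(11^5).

φ(11^5) = 11^4·(11−1) = 14641·10 = 146410.

146410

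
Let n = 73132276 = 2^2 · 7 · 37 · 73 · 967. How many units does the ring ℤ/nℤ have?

30046464

φ(73132276) = 73132276 · (1 − 1/2) · (1 − 1/7) · (1 − 1/37) · (1 − 1/73) · (1 − 1/967)
       = 73132276 · 15023232/36566138 = 30046464.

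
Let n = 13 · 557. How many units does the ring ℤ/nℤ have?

6672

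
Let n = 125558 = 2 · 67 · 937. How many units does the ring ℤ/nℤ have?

φ(2) = 2 − 1 = 1.
φ(67) = 67 − 1 = 66.
φ(937) = 937 − 1 = 936.
φ(125558) = 1 × 66 × 936 = 61776.

61776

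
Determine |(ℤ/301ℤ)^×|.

301 = 7 · 43.
φ(7) = 7 − 1 = 6.
φ(43) = 43 − 1 = 42.
φ(301) = 6 × 42 = 252.

252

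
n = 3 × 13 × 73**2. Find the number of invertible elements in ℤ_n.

126144

φ(207831) = 207831 · (1 − 1/3) · (1 − 1/13) · (1 − 1/73)
       = 207831 · 1728/2847 = 126144.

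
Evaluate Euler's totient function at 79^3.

φ(79^3) = 79^2·(79−1) = 6241·78 = 486798.

486798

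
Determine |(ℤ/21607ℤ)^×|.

First factor: 21607 = 17 * 31 * 41.
φ(17) = 17 − 1 = 16.
φ(31) = 31 − 1 = 30.
φ(41) = 41 − 1 = 40.
Since φ is multiplicative, φ(21607) = 16 · 30 · 40 = 19200.

19200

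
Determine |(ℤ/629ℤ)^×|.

576

Factor 629: 629 = 17 · 37.
φ(17) = 17 − 1 = 16.
φ(37) = 37 − 1 = 36.
Since φ is multiplicative, φ(629) = 16 · 36 = 576.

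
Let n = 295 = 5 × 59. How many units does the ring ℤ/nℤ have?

φ(5) = 5 − 1 = 4.
φ(59) = 59 − 1 = 58.
Since φ is multiplicative, φ(295) = 4 · 58 = 232.

232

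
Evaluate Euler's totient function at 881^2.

φ(776161) = 776161 · (1 − 1/881)
       = 776161 · 880/881 = 775280.

775280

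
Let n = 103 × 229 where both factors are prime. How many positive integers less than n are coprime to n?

φ(n) = (p − 1)(q − 1) = (103−1)(229−1) = 102·228 = 23256.

23256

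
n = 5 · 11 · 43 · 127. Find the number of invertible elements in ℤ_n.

211680

φ(5) = 5 − 1 = 4.
φ(11) = 11 − 1 = 10.
φ(43) = 43 − 1 = 42.
φ(127) = 127 − 1 = 126.
Since φ is multiplicative, φ(300355) = 4 · 10 · 42 · 126 = 211680.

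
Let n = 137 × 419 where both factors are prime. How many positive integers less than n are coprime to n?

56848

φ(57403) = 57403 · (1 − 1/137) · (1 − 1/419)
       = 57403 · 56848/57403 = 56848.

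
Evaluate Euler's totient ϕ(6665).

First factor: 6665 = 5 × 31 × 43.
φ(6665) = 6665 · (1 − 1/5) · (1 − 1/31) · (1 − 1/43)
       = 6665 · 5040/6665 = 5040.

5040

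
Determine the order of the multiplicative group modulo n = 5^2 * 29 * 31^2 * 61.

31248000

φ(42500225) = 42500225 · (1 − 1/5) · (1 − 1/29) · (1 − 1/31) · (1 − 1/61)
       = 42500225 · 201600/274195 = 31248000.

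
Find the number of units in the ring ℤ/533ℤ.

480

Factor 533: 533 = 13 · 41.
φ(13) = 13 − 1 = 12.
φ(41) = 41 − 1 = 40.
φ(533) = 12 × 40 = 480.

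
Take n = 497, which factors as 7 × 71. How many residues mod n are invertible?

420

φ(7) = 7 − 1 = 6.
φ(71) = 71 − 1 = 70.
φ(497) = 6 × 70 = 420.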